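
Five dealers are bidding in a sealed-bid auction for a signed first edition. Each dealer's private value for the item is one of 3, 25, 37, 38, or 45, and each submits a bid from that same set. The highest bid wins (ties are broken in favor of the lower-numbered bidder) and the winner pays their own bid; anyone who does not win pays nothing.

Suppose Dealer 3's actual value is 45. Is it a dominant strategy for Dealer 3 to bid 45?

No

Consider the case where Dealer 1 bids 3, Dealer 2 bids 3, Dealer 4 bids 3 and Dealer 5 bids 3.
Truthful bid 45: wins, pays 45, utility 45 - 45 = 0.
Bid 25 instead: wins, pays 25, utility 45 - 25 = 20.
Since 20 > 0, bidding 25 is strictly better here, so truthful bidding is not dominant.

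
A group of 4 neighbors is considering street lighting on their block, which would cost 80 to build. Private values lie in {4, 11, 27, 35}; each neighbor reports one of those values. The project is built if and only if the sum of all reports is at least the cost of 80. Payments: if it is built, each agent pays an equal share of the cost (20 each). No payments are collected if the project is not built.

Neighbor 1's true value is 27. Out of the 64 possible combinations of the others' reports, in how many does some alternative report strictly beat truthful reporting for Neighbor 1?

Others report (4, 11, 35): truth gives 0; report 35 gives 7 > 0. Violating.
Others report (4, 35, 11): truth gives 0; report 35 gives 7 > 0. Violating.
Others report (11, 4, 35): truth gives 0; report 35 gives 7 > 0. Violating.
Others report (11, 11, 27): truth gives 0; report 35 gives 7 > 0. Violating.
Others report (4, 4, 4): truth gives 0; no alternative beats it.
Others report (4, 4, 11): truth gives 0; no alternative beats it.
(Checking all 64 profiles: 9 have a profitable deviation, 55 do not.)

9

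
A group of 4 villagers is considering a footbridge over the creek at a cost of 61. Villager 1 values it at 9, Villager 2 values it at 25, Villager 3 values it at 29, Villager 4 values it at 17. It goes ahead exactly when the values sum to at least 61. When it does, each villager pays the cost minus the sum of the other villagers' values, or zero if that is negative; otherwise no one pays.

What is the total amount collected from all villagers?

16

Total value 80 ≥ cost 61, so it is built.
Villager 1: others sum to 71; max(0, 61 - 71) = 0.
Villager 2: others sum to 55; max(0, 61 - 55) = 6.
Villager 3: others sum to 51; max(0, 61 - 51) = 10.
Villager 4: others sum to 63; max(0, 61 - 63) = 0.
Total collected = 0 + 6 + 10 + 0 = 16.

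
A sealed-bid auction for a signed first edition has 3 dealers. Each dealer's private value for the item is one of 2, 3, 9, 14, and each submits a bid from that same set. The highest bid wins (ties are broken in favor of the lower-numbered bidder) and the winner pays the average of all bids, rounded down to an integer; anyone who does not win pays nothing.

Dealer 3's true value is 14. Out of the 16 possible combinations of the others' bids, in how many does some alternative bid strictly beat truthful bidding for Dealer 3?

Others bid (2, 2): truth gives 8; bid 3 gives 12 > 8. Violating.
Others bid (2, 3): truth gives 8; bid 9 gives 10 > 8. Violating.
Others bid (3, 2): truth gives 8; bid 9 gives 10 > 8. Violating.
Others bid (3, 3): truth gives 8; bid 9 gives 9 > 8. Violating.
Others bid (2, 9): truth gives 6; no alternative beats it.
Others bid (2, 14): truth gives 0; no alternative beats it.
(Checking all 16 profiles: 4 have a profitable deviation, 12 do not.)

4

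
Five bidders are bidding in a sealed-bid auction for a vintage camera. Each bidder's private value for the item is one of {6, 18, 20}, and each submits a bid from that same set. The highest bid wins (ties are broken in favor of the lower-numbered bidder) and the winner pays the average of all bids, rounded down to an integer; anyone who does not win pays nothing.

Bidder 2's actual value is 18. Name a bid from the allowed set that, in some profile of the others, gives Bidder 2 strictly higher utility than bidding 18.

Suppose Bidder 1 bids 6, Bidder 3 bids 6, Bidder 4 bids 6 and Bidder 5 bids 20.
Bid 18: loses, pays 0, utility 0.
Bid 20: wins, pays 11, utility 18 - 11 = 7.
So bidding 20 beats truth here (7 > 0).

20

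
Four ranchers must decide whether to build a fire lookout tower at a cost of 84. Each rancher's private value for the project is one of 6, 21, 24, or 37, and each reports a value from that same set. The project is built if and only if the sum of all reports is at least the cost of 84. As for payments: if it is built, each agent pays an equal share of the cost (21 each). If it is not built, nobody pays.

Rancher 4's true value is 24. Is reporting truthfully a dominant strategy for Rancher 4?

Consider the case where Rancher 1 reports 6, Rancher 2 reports 6 and Rancher 3 reports 37.
Truthful report 24: project not built, utility 0.
Report 37 instead: project built, pays 21, utility 24 - 21 = 3.
Since 3 > 0, reporting 37 is strictly better here, so truthful reporting is not dominant.

No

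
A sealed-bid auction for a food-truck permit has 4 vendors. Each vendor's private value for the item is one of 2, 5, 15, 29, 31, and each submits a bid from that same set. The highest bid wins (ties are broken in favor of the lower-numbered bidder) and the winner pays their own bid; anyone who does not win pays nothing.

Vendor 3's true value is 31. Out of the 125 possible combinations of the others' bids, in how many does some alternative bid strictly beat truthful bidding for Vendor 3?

Others bid (2, 2, 2): truth gives 0; bid 5 gives 26 > 0. Violating.
Others bid (2, 2, 5): truth gives 0; bid 5 gives 26 > 0. Violating.
Others bid (2, 2, 15): truth gives 0; bid 15 gives 16 > 0. Violating.
Others bid (2, 2, 29): truth gives 0; bid 29 gives 2 > 0. Violating.
Others bid (2, 2, 31): truth gives 0; no alternative beats it.
Others bid (2, 5, 31): truth gives 0; no alternative beats it.
(Checking all 125 profiles: 36 have a profitable deviation, 89 do not.)

36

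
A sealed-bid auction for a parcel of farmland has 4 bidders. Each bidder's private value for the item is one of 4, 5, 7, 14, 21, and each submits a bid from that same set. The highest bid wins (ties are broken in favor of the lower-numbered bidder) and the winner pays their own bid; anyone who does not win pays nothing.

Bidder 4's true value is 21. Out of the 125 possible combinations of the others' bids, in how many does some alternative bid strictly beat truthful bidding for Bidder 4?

Others bid (4, 4, 4): truth gives 0; bid 5 gives 16 > 0. Violating.
Others bid (4, 4, 5): truth gives 0; bid 7 gives 14 > 0. Violating.
Others bid (4, 4, 7): truth gives 0; bid 14 gives 7 > 0. Violating.
Others bid (4, 5, 4): truth gives 0; bid 7 gives 14 > 0. Violating.
Others bid (4, 4, 14): truth gives 0; no alternative beats it.
Others bid (4, 4, 21): truth gives 0; no alternative beats it.
(Checking all 125 profiles: 27 have a profitable deviation, 98 do not.)

27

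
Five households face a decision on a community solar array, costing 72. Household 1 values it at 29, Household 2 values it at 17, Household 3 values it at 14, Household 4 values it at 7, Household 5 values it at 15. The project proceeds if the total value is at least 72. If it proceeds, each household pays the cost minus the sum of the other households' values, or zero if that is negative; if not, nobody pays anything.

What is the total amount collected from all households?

35

Total value 82 ≥ cost 72, so it is built.
Household 1: others sum to 53; max(0, 72 - 53) = 19.
Household 2: others sum to 65; max(0, 72 - 65) = 7.
Household 3: others sum to 68; max(0, 72 - 68) = 4.
Household 4: others sum to 75; max(0, 72 - 75) = 0.
Household 5: others sum to 67; max(0, 72 - 67) = 5.
Total collected = 19 + 7 + 4 + 0 + 5 = 35.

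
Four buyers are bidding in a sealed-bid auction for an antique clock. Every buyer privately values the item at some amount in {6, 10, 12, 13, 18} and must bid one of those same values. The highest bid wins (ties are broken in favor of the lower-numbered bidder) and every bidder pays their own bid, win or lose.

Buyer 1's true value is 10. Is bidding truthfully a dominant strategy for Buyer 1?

Consider the case where Buyer 2 bids 6, Buyer 3 bids 6 and Buyer 4 bids 6.
Truthful bid 10: wins, pays 10, utility 10 - 10 = 0.
Bid 6 instead: wins, pays 6, utility 10 - 6 = 4.
Since 4 > 0, bidding 6 is strictly better here, so truthful bidding is not dominant.

No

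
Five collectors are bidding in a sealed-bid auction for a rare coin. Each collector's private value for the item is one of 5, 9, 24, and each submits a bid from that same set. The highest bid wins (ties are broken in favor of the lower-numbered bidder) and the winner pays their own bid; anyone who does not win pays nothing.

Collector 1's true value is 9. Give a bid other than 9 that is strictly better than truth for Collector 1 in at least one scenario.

5

Suppose Collector 2 bids 5, Collector 3 bids 5, Collector 4 bids 5 and Collector 5 bids 5.
Bid 9: wins, pays 9, utility 9 - 9 = 0.
Bid 5: wins, pays 5, utility 9 - 5 = 4.
So bidding 5 beats truth here (4 > 0).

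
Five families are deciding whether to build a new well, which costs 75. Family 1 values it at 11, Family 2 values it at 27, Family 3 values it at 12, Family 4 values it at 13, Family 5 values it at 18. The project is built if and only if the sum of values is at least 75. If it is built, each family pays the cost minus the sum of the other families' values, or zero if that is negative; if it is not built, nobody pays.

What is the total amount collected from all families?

Total value 81 ≥ cost 75, so it is built.
Family 1: others sum to 70; max(0, 75 - 70) = 5.
Family 2: others sum to 54; max(0, 75 - 54) = 21.
Family 3: others sum to 69; max(0, 75 - 69) = 6.
Family 4: others sum to 68; max(0, 75 - 68) = 7.
Family 5: others sum to 63; max(0, 75 - 63) = 12.
Total collected = 5 + 21 + 6 + 7 + 12 = 51.

51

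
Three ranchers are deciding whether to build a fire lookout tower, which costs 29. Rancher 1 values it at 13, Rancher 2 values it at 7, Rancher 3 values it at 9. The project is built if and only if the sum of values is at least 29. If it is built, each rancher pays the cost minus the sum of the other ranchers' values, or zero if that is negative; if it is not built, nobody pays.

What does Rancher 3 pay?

Total value 29 ≥ cost 29, so the project is built.
The other ranchers' values sum to 20.
Cost minus that sum is 29 - 20 = 9.

9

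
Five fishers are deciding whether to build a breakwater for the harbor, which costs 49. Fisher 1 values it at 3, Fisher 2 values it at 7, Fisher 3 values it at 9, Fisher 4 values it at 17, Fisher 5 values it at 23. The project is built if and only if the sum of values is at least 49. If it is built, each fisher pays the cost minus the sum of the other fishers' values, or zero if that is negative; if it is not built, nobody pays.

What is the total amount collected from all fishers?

20

Total value 59 ≥ cost 49, so it is built.
Fisher 1: others sum to 56; max(0, 49 - 56) = 0.
Fisher 2: others sum to 52; max(0, 49 - 52) = 0.
Fisher 3: others sum to 50; max(0, 49 - 50) = 0.
Fisher 4: others sum to 42; max(0, 49 - 42) = 7.
Fisher 5: others sum to 36; max(0, 49 - 36) = 13.
Total collected = 0 + 0 + 0 + 7 + 13 = 20.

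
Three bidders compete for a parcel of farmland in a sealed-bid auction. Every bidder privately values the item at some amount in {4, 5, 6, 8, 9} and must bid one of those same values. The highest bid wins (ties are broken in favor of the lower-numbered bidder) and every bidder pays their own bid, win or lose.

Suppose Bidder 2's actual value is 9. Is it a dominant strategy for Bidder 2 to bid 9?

Consider the case where Bidder 1 bids 4 and Bidder 3 bids 4.
Truthful bid 9: wins, pays 9, utility 9 - 9 = 0.
Bid 5 instead: wins, pays 5, utility 9 - 5 = 4.
Since 4 > 0, bidding 5 is strictly better here, so truthful bidding is not dominant.

No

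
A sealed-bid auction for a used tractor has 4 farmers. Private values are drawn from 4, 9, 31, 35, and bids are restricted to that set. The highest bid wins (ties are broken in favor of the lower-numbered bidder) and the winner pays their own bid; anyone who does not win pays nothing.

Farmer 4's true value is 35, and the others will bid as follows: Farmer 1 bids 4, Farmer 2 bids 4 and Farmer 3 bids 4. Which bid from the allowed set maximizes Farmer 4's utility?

Bid 4: loses, pays 0, utility 0.
Bid 9: wins, pays 9, utility 35 - 9 = 26.
Bid 31: wins, pays 31, utility 35 - 31 = 4.
Bid 35: wins, pays 35, utility 35 - 35 = 0.
The best choice is 9 with utility 26.

9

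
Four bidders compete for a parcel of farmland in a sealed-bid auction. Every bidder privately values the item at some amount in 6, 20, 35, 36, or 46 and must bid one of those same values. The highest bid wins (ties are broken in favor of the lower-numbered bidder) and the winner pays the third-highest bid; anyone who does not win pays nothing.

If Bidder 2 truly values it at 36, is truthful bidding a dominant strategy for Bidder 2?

Consider the case where Bidder 1 bids 6, Bidder 3 bids 6 and Bidder 4 bids 46.
Truthful bid 36: loses, pays 0, utility 0.
Bid 46 instead: wins, pays 6, utility 36 - 6 = 30.
Since 30 > 0, bidding 46 is strictly better here, so truthful bidding is not dominant.

No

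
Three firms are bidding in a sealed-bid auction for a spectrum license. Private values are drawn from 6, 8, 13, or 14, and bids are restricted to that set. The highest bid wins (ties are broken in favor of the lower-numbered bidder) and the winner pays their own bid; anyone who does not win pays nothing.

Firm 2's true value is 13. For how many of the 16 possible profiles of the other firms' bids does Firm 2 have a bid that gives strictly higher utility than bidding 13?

Others bid (6, 6): truth gives 0; bid 8 gives 5 > 0. Violating.
Others bid (6, 8): truth gives 0; bid 8 gives 5 > 0. Violating.
Others bid (6, 13): truth gives 0; no alternative beats it.
Others bid (6, 14): truth gives 0; no alternative beats it.
(Checking all 16 profiles: 2 have a profitable deviation, 14 do not.)

2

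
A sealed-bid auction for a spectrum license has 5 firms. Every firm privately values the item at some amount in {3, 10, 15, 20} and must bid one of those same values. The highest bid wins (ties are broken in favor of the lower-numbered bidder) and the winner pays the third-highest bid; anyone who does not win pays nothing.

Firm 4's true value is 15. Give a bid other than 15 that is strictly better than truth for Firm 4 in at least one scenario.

Suppose Firm 1 bids 3, Firm 2 bids 3, Firm 3 bids 3 and Firm 5 bids 20.
Bid 15: loses, pays 0, utility 0.
Bid 20: wins, pays 3, utility 15 - 3 = 12.
So bidding 20 beats truth here (12 > 0).

20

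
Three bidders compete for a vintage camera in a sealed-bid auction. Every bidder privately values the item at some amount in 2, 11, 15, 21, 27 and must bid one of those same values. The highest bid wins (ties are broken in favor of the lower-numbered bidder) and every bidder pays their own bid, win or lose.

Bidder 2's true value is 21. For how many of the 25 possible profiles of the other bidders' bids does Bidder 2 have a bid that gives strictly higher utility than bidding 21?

Others bid (2, 2): truth gives 0; bid 11 gives 10 > 0. Violating.
Others bid (2, 11): truth gives 0; bid 11 gives 10 > 0. Violating.
Others bid (2, 15): truth gives 0; bid 15 gives 6 > 0. Violating.
Others bid (2, 27): truth gives -21; bid 2 gives -2 > -21. Violating.
Others bid (2, 21): truth gives 0; no alternative beats it.
Others bid (11, 21): truth gives 0; no alternative beats it.
(Checking all 25 profiles: 19 have a profitable deviation, 6 do not.)

19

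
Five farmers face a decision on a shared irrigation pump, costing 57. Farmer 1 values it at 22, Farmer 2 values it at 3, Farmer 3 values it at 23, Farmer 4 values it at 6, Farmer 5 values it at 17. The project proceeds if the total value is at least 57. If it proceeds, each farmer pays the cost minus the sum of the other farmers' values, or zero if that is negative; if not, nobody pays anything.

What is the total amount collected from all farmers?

20

Total value 71 ≥ cost 57, so it is built.
Farmer 1: others sum to 49; max(0, 57 - 49) = 8.
Farmer 2: others sum to 68; max(0, 57 - 68) = 0.
Farmer 3: others sum to 48; max(0, 57 - 48) = 9.
Farmer 4: others sum to 65; max(0, 57 - 65) = 0.
Farmer 5: others sum to 54; max(0, 57 - 54) = 3.
Total collected = 8 + 0 + 9 + 0 + 3 = 20.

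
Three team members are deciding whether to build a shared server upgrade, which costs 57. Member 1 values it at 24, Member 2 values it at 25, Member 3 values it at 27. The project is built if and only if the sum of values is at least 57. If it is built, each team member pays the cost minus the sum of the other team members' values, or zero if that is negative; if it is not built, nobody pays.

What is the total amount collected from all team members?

Total value 76 ≥ cost 57, so it is built.
Member 1: others sum to 52; max(0, 57 - 52) = 5.
Member 2: others sum to 51; max(0, 57 - 51) = 6.
Member 3: others sum to 49; max(0, 57 - 49) = 8.
Total collected = 5 + 6 + 8 = 19.

19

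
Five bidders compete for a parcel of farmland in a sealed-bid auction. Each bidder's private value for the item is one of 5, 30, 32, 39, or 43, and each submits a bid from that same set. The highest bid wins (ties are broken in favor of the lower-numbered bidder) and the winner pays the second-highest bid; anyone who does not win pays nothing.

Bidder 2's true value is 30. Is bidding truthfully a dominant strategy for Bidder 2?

Yes

Check each profile of the others' bids and compare truth against every alternative bid.
Others bid (5, 5, 5, 5): truth gives 25, best alternative gives 25.
Others bid (5, 5, 5, 30): truth gives 0, best alternative gives 0.
Others bid (5, 5, 5, 32): truth gives 0, best alternative gives 0.
Others bid (5, 5, 5, 39): truth gives 0, best alternative gives 0.
Others bid (5, 5, 5, 43): truth gives 0, best alternative gives 0.
Others bid (5, 5, 30, 5): truth gives 0, best alternative gives 0.
(Remaining 619 profiles checked similarly; truth is weakly best in each.)
In every case the truthful bid is at least as good as any alternative, so it is a dominant strategy.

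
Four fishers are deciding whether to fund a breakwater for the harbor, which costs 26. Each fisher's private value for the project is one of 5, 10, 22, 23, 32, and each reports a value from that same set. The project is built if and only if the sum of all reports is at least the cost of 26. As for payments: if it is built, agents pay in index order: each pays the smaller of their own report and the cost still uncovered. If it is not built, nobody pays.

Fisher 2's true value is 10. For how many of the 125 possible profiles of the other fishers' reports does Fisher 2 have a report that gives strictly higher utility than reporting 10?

46

Others report (5, 5, 22): truth gives 0; report 5 gives 5 > 0. Violating.
Others report (5, 5, 23): truth gives 0; report 5 gives 5 > 0. Violating.
Others report (5, 5, 32): truth gives 0; report 5 gives 5 > 0. Violating.
Others report (5, 10, 10): truth gives 0; report 5 gives 5 > 0. Violating.
Others report (5, 5, 5): truth gives 0; no alternative beats it.
Others report (5, 5, 10): truth gives 0; no alternative beats it.
(Checking all 125 profiles: 46 have a profitable deviation, 79 do not.)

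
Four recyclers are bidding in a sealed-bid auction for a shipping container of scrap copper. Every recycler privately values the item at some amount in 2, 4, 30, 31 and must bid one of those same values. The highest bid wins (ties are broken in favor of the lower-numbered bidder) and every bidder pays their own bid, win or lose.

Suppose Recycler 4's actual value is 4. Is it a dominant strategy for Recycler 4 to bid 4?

No

Consider the case where Recycler 1 bids 2, Recycler 2 bids 2 and Recycler 3 bids 4.
Truthful bid 4: loses but pays 4, utility -4.
Bid 2 instead: loses but pays 2, utility -2.
Since -2 > -4, bidding 2 is strictly better here, so truthful bidding is not dominant.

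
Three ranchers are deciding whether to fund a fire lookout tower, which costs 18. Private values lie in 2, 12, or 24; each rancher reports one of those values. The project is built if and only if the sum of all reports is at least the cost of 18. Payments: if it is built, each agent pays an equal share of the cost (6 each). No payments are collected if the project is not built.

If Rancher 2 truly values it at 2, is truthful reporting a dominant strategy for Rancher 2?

Check each profile of the others' reports and compare truth against every alternative report.
Others report (2, 12): truth gives 0, best alternative gives -4.
Others report (12, 2): truth gives 0, best alternative gives -4.
Others report (2, 24): truth gives -4, best alternative gives -4.
Others report (12, 12): truth gives -4, best alternative gives -4.
Others report (12, 24): truth gives -4, best alternative gives -4.
Others report (24, 2): truth gives -4, best alternative gives -4.
(Remaining 3 profiles checked similarly; truth is weakly best in each.)
In every case the truthful report is at least as good as any alternative, so it is a dominant strategy.

Yes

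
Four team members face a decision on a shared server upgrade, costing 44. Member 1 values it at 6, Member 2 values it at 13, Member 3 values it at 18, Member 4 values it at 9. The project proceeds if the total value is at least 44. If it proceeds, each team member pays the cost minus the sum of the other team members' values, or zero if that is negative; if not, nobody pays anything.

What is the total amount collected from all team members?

38

Total value 46 ≥ cost 44, so it is built.
Member 1: others sum to 40; max(0, 44 - 40) = 4.
Member 2: others sum to 33; max(0, 44 - 33) = 11.
Member 3: others sum to 28; max(0, 44 - 28) = 16.
Member 4: others sum to 37; max(0, 44 - 37) = 7.
Total collected = 4 + 11 + 16 + 7 = 38.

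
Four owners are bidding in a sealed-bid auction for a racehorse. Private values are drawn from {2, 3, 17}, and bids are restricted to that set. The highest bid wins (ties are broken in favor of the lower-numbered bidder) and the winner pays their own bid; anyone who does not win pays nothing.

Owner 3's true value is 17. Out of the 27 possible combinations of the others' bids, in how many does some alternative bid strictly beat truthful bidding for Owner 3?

2

Others bid (2, 2, 2): truth gives 0; bid 3 gives 14 > 0. Violating.
Others bid (2, 2, 3): truth gives 0; bid 3 gives 14 > 0. Violating.
Others bid (2, 2, 17): truth gives 0; no alternative beats it.
Others bid (2, 3, 2): truth gives 0; no alternative beats it.
(Checking all 27 profiles: 2 have a profitable deviation, 25 do not.)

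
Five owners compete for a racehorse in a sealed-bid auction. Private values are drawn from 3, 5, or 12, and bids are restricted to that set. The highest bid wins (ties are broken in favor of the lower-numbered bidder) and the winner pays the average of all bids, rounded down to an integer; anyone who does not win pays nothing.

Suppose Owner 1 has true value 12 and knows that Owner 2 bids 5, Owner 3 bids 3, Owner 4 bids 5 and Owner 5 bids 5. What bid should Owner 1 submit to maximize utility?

5

Bid 3: loses, pays 0, utility 0.
Bid 5: wins, pays 4, utility 12 - 4 = 8.
Bid 12: wins, pays 6, utility 12 - 6 = 6.
The best choice is 5 with utility 8.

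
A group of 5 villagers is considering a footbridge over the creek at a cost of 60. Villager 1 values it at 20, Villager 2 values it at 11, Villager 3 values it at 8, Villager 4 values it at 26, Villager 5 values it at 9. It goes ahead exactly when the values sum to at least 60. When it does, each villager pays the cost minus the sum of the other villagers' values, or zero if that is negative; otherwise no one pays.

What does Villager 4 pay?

Total value 74 ≥ cost 60, so the project is built.
The other villagers' values sum to 48.
Cost minus that sum is 60 - 48 = 12.

12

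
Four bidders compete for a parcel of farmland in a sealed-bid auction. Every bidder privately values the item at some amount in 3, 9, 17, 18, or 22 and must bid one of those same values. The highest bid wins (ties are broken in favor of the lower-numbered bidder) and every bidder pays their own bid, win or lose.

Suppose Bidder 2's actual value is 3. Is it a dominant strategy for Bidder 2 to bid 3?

Check each profile of the others' bids and compare truth against every alternative bid.
Others bid (3, 3, 17): truth gives -3, best alternative gives -9.
Others bid (3, 3, 18): truth gives -3, best alternative gives -9.
Others bid (3, 3, 22): truth gives -3, best alternative gives -9.
Others bid (3, 9, 17): truth gives -3, best alternative gives -9.
Others bid (3, 9, 18): truth gives -3, best alternative gives -9.
Others bid (3, 9, 22): truth gives -3, best alternative gives -9.
(Remaining 119 profiles checked similarly; truth is weakly best in each.)
In every case the truthful bid is at least as good as any alternative, so it is a dominant strategy.

Yes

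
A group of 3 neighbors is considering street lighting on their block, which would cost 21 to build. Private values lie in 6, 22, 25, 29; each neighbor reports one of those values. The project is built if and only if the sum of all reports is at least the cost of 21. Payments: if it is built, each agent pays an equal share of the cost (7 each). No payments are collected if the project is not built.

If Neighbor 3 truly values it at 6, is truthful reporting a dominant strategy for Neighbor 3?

Yes

Check each profile of the others' reports and compare truth against every alternative report.
Others report (6, 6): truth gives 0, best alternative gives -1.
Others report (6, 22): truth gives -1, best alternative gives -1.
Others report (6, 25): truth gives -1, best alternative gives -1.
Others report (6, 29): truth gives -1, best alternative gives -1.
Others report (22, 6): truth gives -1, best alternative gives -1.
Others report (22, 22): truth gives -1, best alternative gives -1.
(Remaining 10 profiles checked similarly; truth is weakly best in each.)
In every case the truthful report is at least as good as any alternative, so it is a dominant strategy.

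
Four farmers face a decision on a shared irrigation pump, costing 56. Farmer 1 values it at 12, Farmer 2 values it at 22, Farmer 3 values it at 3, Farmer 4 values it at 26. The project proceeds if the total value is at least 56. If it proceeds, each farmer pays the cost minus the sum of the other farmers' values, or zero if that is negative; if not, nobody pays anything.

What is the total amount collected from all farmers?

39

Total value 63 ≥ cost 56, so it is built.
Farmer 1: others sum to 51; max(0, 56 - 51) = 5.
Farmer 2: others sum to 41; max(0, 56 - 41) = 15.
Farmer 3: others sum to 60; max(0, 56 - 60) = 0.
Farmer 4: others sum to 37; max(0, 56 - 37) = 19.
Total collected = 5 + 15 + 0 + 19 = 39.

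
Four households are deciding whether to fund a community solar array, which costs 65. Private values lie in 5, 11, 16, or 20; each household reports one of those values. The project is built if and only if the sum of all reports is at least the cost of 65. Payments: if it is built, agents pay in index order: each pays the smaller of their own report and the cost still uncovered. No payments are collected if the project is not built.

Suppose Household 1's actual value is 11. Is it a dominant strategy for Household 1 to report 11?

No

Consider the case where Household 2 reports 20, Household 3 reports 20 and Household 4 reports 20.
Truthful report 11: project built, pays 11, utility 11 - 11 = 0.
Report 5 instead: project built, pays 5, utility 11 - 5 = 6.
Since 6 > 0, reporting 5 is strictly better here, so truthful reporting is not dominant.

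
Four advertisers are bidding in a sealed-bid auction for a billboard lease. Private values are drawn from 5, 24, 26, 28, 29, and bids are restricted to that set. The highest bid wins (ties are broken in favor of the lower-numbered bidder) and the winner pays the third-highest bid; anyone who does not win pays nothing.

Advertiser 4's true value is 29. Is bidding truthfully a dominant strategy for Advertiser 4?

Check each profile of the others' bids and compare truth against every alternative bid.
Others bid (5, 5, 28): truth gives 24, best alternative gives 0.
Others bid (5, 28, 5): truth gives 24, best alternative gives 0.
Others bid (28, 5, 5): truth gives 24, best alternative gives 0.
Others bid (5, 24, 28): truth gives 5, best alternative gives 0.
Others bid (5, 28, 24): truth gives 5, best alternative gives 0.
Others bid (24, 5, 28): truth gives 5, best alternative gives 0.
(Remaining 119 profiles checked similarly; truth is weakly best in each.)
In every case the truthful bid is at least as good as any alternative, so it is a dominant strategy.

Yes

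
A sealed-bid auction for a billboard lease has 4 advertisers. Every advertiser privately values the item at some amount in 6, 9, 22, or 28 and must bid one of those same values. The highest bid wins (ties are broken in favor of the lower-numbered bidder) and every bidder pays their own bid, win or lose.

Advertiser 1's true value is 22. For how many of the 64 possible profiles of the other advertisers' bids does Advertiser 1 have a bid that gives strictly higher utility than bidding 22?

45

Others bid (6, 6, 6): truth gives 0; bid 6 gives 16 > 0. Violating.
Others bid (6, 6, 9): truth gives 0; bid 9 gives 13 > 0. Violating.
Others bid (6, 6, 28): truth gives -22; bid 6 gives -6 > -22. Violating.
Others bid (6, 9, 6): truth gives 0; bid 9 gives 13 > 0. Violating.
Others bid (6, 6, 22): truth gives 0; no alternative beats it.
Others bid (6, 9, 22): truth gives 0; no alternative beats it.
(Checking all 64 profiles: 45 have a profitable deviation, 19 do not.)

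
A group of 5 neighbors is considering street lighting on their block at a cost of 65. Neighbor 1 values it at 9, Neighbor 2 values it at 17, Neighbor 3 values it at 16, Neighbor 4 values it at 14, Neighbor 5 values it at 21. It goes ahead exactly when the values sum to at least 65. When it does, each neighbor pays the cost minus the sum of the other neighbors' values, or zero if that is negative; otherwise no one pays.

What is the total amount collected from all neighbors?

20

Total value 77 ≥ cost 65, so it is built.
Neighbor 1: others sum to 68; max(0, 65 - 68) = 0.
Neighbor 2: others sum to 60; max(0, 65 - 60) = 5.
Neighbor 3: others sum to 61; max(0, 65 - 61) = 4.
Neighbor 4: others sum to 63; max(0, 65 - 63) = 2.
Neighbor 5: others sum to 56; max(0, 65 - 56) = 9.
Total collected = 0 + 5 + 4 + 2 + 9 = 20.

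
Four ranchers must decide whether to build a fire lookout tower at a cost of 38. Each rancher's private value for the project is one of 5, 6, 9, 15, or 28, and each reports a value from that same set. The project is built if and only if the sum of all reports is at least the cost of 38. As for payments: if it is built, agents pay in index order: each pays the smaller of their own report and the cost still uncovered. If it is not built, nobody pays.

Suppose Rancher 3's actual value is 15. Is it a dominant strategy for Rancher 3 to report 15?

No

Consider the case where Rancher 1 reports 5, Rancher 2 reports 5 and Rancher 4 reports 28.
Truthful report 15: project built, pays 15, utility 15 - 15 = 0.
Report 5 instead: project built, pays 5, utility 15 - 5 = 10.
Since 10 > 0, reporting 5 is strictly better here, so truthful reporting is not dominant.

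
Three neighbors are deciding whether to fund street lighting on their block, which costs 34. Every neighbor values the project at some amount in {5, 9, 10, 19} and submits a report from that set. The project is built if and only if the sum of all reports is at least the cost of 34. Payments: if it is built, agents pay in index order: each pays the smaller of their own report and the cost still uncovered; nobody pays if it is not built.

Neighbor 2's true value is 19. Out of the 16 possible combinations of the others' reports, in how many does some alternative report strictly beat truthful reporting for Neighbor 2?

Others report (5, 19): truth gives 0; report 10 gives 9 > 0. Violating.
Others report (9, 19): truth gives 0; report 9 gives 10 > 0. Violating.
Others report (10, 19): truth gives 0; report 5 gives 14 > 0. Violating.
Others report (19, 5): truth gives 4; report 10 gives 9 > 4. Violating.
Others report (5, 5): truth gives 0; no alternative beats it.
Others report (5, 9): truth gives 0; no alternative beats it.
(Checking all 16 profiles: 7 have a profitable deviation, 9 do not.)

7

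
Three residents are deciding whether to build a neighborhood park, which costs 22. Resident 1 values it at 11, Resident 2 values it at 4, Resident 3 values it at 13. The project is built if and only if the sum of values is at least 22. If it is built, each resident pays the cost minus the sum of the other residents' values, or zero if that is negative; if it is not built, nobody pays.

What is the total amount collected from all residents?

12

Total value 28 ≥ cost 22, so it is built.
Resident 1: others sum to 17; max(0, 22 - 17) = 5.
Resident 2: others sum to 24; max(0, 22 - 24) = 0.
Resident 3: others sum to 15; max(0, 22 - 15) = 7.
Total collected = 5 + 0 + 7 = 12.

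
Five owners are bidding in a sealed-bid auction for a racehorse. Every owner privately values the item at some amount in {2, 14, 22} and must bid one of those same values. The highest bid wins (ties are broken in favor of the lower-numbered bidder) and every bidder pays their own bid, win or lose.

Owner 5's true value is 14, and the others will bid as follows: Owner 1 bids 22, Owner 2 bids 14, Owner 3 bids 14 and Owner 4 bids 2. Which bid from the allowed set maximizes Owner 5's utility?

2

Bid 2: loses but pays 2, utility -2.
Bid 14: loses but pays 14, utility -14.
Bid 22: loses but pays 22, utility -22.
The best choice is 2 with utility -2.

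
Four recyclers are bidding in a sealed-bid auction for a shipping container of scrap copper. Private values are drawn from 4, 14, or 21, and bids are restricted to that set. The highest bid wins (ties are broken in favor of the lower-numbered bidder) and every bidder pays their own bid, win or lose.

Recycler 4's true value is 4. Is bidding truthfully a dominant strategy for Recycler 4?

Check each profile of the others' bids and compare truth against every alternative bid.
Others bid (4, 4, 14): truth gives -4, best alternative gives -14.
Others bid (4, 4, 21): truth gives -4, best alternative gives -14.
Others bid (4, 14, 4): truth gives -4, best alternative gives -14.
Others bid (4, 14, 14): truth gives -4, best alternative gives -14.
Others bid (4, 14, 21): truth gives -4, best alternative gives -14.
Others bid (4, 21, 4): truth gives -4, best alternative gives -14.
(Remaining 21 profiles checked similarly; truth is weakly best in each.)
In every case the truthful bid is at least as good as any alternative, so it is a dominant strategy.

Yes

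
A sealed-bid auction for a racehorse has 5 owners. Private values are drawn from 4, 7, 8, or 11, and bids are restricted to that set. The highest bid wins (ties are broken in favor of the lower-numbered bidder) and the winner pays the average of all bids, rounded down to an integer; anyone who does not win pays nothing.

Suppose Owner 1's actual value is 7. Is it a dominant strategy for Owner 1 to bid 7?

No

Consider the case where Owner 2 bids 4, Owner 3 bids 4, Owner 4 bids 4 and Owner 5 bids 8.
Truthful bid 7: loses, pays 0, utility 0.
Bid 8 instead: wins, pays 5, utility 7 - 5 = 2.
Since 2 > 0, bidding 8 is strictly better here, so truthful bidding is not dominant.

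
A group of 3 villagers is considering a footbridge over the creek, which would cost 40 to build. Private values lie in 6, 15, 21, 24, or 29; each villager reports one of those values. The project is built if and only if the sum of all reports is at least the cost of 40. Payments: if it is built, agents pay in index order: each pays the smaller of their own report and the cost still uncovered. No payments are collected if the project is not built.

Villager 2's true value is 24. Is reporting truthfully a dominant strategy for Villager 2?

Consider the case where Villager 1 reports 6 and Villager 3 reports 15.
Truthful report 24: project built, pays 24, utility 24 - 24 = 0.
Report 21 instead: project built, pays 21, utility 24 - 21 = 3.
Since 3 > 0, reporting 21 is strictly better here, so truthful reporting is not dominant.

No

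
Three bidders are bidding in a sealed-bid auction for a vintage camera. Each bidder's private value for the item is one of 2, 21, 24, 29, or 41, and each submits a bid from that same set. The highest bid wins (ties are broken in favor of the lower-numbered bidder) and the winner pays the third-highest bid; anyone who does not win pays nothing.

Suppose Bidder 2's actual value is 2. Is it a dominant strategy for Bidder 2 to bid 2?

Yes

Check each profile of the others' bids and compare truth against every alternative bid.
Others bid (2, 2): truth gives 0, best alternative gives 0.
Others bid (2, 21): truth gives 0, best alternative gives 0.
Others bid (2, 24): truth gives 0, best alternative gives 0.
Others bid (2, 29): truth gives 0, best alternative gives 0.
Others bid (2, 41): truth gives 0, best alternative gives 0.
Others bid (21, 2): truth gives 0, best alternative gives 0.
(Remaining 19 profiles checked similarly; truth is weakly best in each.)
In every case the truthful bid is at least as good as any alternative, so it is a dominant strategy.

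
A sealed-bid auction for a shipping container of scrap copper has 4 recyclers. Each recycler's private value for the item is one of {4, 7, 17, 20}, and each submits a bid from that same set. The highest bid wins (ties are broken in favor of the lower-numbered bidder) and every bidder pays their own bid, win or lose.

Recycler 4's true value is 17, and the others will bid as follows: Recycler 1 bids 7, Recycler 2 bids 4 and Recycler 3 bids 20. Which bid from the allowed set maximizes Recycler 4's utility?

4

Bid 4: loses but pays 4, utility -4.
Bid 7: loses but pays 7, utility -7.
Bid 17: loses but pays 17, utility -17.
Bid 20: loses but pays 20, utility -20.
The best choice is 4 with utility -4.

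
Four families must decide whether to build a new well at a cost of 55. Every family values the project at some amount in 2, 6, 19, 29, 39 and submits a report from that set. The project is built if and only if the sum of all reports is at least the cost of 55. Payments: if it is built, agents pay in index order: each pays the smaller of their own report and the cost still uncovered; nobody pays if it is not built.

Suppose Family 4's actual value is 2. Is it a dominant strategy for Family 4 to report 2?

Check each profile of the others' reports and compare truth against every alternative report.
Others report (2, 19, 29): truth gives 0, best alternative gives -3.
Others report (2, 29, 19): truth gives 0, best alternative gives -3.
Others report (19, 2, 29): truth gives 0, best alternative gives -3.
Others report (19, 29, 2): truth gives 0, best alternative gives -3.
Others report (29, 2, 19): truth gives 0, best alternative gives -3.
Others report (29, 19, 2): truth gives 0, best alternative gives -3.
(Remaining 119 profiles checked similarly; truth is weakly best in each.)
In every case the truthful report is at least as good as any alternative, so it is a dominant strategy.

Yes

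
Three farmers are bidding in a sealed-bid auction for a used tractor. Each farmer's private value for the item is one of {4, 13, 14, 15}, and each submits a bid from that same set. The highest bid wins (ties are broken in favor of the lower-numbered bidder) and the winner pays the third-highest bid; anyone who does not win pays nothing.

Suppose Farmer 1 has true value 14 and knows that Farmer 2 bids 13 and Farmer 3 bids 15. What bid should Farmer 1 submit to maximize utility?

15

Bid 4: loses, pays 0, utility 0.
Bid 13: loses, pays 0, utility 0.
Bid 14: loses, pays 0, utility 0.
Bid 15: wins, pays 13, utility 14 - 13 = 1.
The best choice is 15 with utility 1.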